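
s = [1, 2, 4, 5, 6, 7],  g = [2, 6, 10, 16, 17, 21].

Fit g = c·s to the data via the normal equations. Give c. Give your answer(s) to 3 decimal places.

Compute the Gram sums: Σs·s = 131.
For Xᵀg: Σs·g = 383.
So XᵀX·[c]ᵀ = Xᵀg: [[131]]·[c]ᵀ = [383]ᵀ.
c = 383/131 = 2.92366.

c = 2.924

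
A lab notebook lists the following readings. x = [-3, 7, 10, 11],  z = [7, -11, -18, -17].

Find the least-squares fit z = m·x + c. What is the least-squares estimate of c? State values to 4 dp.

The normal system AᵀA·[m, c]ᵀ = Aᵀz is [[279, 25]; [25, 4]]·[m, c]ᵀ = [-465, -39]ᵀ.
det = 279·4 − 25² = 491.
m = ((-465)·4 − 25·(-39))/491 = -885/491; c = (279·(-39) − 25·(-465))/491 = 744/491.

c = 1.5153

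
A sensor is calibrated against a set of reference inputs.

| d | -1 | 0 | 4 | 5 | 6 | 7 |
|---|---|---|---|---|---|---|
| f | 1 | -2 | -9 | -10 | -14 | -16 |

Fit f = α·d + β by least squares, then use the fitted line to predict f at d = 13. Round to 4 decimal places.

Setting ∂/∂α … = 0 gives: 127·α + 21·β = -283;  21·α + 6·β = -50.
det = 127·6 − 21² = 321.
α = ((-283)·6 − 21·(-50))/321 = -216/107; β = (127·(-50) − 21·(-283))/321 = -407/321.
At d = 13: f̂ = (-216/107)·(13) + (-407/321)·(1) = -8831/321.

f̂ = -27.5109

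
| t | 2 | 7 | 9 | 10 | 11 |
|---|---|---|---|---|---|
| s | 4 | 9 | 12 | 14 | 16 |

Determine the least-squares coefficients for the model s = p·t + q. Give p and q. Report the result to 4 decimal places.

With design matrix X, XᵀX = [[355, 39]; [39, 5]] and Xᵀs = [495, 55]ᵀ.
Eliminating q: 5·(row 1) − 39·(row 2) gives 254·p = 5·495 − 39·55 = 330, so p = 165/127.
Then q = (55 − 39·(165/127))/5 = 110/127.

p = 1.2992, q = 0.8661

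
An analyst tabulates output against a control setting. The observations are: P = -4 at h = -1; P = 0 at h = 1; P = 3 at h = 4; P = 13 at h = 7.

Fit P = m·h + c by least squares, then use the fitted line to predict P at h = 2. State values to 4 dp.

P̂ = 1.4898

Setting ∂/∂m … = 0 gives: 67·m + 11·c = 107;  11·m + 4·c = 12.
Determinant 67·4 − 11² = 147.
m = (107·4 − 11·12)/147 = 296/147; c = (67·12 − 11·107)/147 = -373/147.
At h = 2: P̂ = (296/147)·(2) + (-373/147)·(1) = 73/49.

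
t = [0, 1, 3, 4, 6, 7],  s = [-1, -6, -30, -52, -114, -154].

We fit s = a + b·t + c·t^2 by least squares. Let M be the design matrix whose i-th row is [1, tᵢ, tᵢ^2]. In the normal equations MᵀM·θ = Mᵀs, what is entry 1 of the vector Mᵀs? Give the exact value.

-357

Entry 1 ↔ basis 1, so (Mᵀs)_{1} = Σᵢ sᵢ = (1)·(-1) + (1)·(-6) + (1)·(-30) + (1)·(-52) + (1)·(-114) + (1)·(-154) = -357.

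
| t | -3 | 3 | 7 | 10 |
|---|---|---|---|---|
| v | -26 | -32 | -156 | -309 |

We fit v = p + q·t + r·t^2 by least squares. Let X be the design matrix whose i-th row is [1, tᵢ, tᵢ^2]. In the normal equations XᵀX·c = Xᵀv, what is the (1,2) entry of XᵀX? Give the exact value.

Row 1 ↔ basis 1, column 2 ↔ basis t, so (XᵀX)_{1,2} = Σᵢ t = (1)·(-3) + (1)·(3) + (1)·(7) + (1)·(10) = 17.

17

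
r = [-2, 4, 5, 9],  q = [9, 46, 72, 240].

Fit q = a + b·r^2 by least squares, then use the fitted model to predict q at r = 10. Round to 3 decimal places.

q̂ = 296.946

MᵀM·[a, b]ᵀ = Mᵀq reads: 4·a + 126·b = 367;  126·a + 7458·b = 22012.
(Σ1 = 4, Σr^2 = 126, Σr^2·r^2 = 7458, Σq = 367, Σr^2·q = 22012.)
Δ = 4·7458 − 126² = 13956.
a = (367·7458 − 126·22012)/13956 = -6071/2326; b = (4·22012 − 126·367)/13956 = 20903/6978.
At r = 10: q̂ = (-6071/2326)·(1) + (20903/6978)·(100) = 2072087/6978.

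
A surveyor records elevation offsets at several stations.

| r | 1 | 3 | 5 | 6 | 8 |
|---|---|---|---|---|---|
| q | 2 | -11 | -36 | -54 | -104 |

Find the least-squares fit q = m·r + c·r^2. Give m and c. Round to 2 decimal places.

From the data, Σr·r = 135, Σr·r^2 = 881, Σr^2·r^2 = 6099.
Moment sums: Σr·q = -1367, Σr^2·q = -9597.
So XᵀX·[m, c]ᵀ = Xᵀq: [[135, 881]; [881, 6099]]·[m, c]ᵀ = [-1367, -9597]ᵀ.
det = 135·6099 − 881² = 47204.
m = ((-1367)·6099 − 881·(-9597))/47204 = 29406/11801; c = (135·(-9597) − 881·(-1367))/47204 = -22817/11801.

m = 2.49, c = -1.93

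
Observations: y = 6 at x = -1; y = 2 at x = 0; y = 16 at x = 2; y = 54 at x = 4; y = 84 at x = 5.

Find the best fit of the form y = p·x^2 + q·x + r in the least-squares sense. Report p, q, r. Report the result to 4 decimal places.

Normal-equation sums: Σx^2·x^2 = 898, Σx^2·x = 196, Σx^2 = 46, Σx·x = 46, Σx = 10, Σ1 = 5.
Right-hand side: Σx^2·y = 3034, Σx·y = 662, Σy = 162.
Normal equations: [[898, 196, 46]; [196, 46, 10]; [46, 10, 5]]·[p, q, r]ᵀ = [3034, 662, 162]ᵀ.
Inverting the 3×3 Gram matrix, [p, q, r]ᵀ = [479/147, -5/147, 122/49]ᵀ.

p = 3.2585, q = -0.0340, r = 2.4898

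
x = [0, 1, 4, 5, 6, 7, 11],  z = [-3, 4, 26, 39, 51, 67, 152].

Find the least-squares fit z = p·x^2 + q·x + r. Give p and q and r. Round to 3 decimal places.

p = 1.005, q = 2.879, r = -1.576

Setting ∂/∂p … = 0 gives: 19220·p + 2080·q + 248·r = 24906;  2080·p + 248·q + 34·r = 2750;  248·p + 34·q + 7·r = 336.
(Σx^2·x^2 = 19220, Σx^2·x = 2080, Σx^2 = 248, Σx·x = 248, Σx = 34, Σ1 = 7, Σx^2·z = 24906, Σx·z = 2750, Σz = 336.)
Inverting the 3×3 Gram matrix, [p, q, r]ᵀ = [86257/85866, 247249/85866, -22553/14311]ᵀ.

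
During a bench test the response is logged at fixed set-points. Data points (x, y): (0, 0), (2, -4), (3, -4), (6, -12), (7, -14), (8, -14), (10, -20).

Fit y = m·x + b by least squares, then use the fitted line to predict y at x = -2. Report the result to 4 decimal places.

Forming MᵀM = [[262, 36]; [36, 7]] and Mᵀy = [-502, -68]ᵀ gives MᵀM·[m, b]ᵀ = Mᵀy.
det = 262·7 − 36² = 538.
m = ((-502)·7 − 36·(-68))/538 = -533/269; b = (262·(-68) − 36·(-502))/538 = 128/269.
At x = -2: ŷ = (-533/269)·(-2) + (128/269)·(1) = 1194/269.

ŷ = 4.4387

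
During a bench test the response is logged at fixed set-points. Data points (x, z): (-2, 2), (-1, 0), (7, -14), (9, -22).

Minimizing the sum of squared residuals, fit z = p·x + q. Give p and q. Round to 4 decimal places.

Entries of MᵀM: Σx·x = 135, Σx = 13, Σ1 = 4.
Right-hand side: Σx·z = -300, Σz = -34.
Determinant 135·4 − 13² = 371.
p = ((-300)·4 − 13·(-34))/371 = -758/371; q = (135·(-34) − 13·(-300))/371 = -690/371.

p = -2.0431, q = -1.8598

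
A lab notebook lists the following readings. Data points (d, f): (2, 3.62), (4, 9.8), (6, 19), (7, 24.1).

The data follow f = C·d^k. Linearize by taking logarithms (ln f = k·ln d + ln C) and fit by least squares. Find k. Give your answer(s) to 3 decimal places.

Let Y = ln f. Fitting Y = k·ln d + ln C by least squares:
Σln d = 5.8171, Σ(ln d)² = 9.3992, Σln f = 9.6955, Σln d·ln f = 15.5238.
Equations: 9.3992·k + 5.8171·ln C = 15.5238;  5.8171·k + 4·ln C = 9.6955.
Slope k = (n·Σln d·ln f − Σln d·Σln f)/(n·Σ(ln d)² − (Σln d)²) = (4·15.5238 − 5.8171·9.6955)/3.7582 = 1.51546; ln C = (Σln f − k·Σln d)/n = 0.21997.

k = 1.515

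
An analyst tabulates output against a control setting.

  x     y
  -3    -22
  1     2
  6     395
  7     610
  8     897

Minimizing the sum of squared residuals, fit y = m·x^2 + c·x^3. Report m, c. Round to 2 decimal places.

m = 1.94, c = 1.51

With design matrix M, MᵀM = [[7875, 57109]; [57109, 427179]] and Mᵀy = [101322, 754410]ᵀ.
Eliminating c: 427179·(row 1) − 57109·(row 2) gives 102596744·m = 427179·101322 − 57109·754410 = 199029948, so m = 2163369/1115182.
Then c = (754410 − 57109·(2163369/1115182))/427179 = 38645163/25649186.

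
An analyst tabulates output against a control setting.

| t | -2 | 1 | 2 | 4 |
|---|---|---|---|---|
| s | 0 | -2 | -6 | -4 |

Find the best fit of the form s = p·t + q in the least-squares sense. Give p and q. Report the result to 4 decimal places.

Entries of MᵀM: Σt·t = 25, Σt = 5, Σ1 = 4.
For Mᵀs: Σt·s = -30, Σs = -12.
Normal equations: [[25, 5]; [5, 4]]·[p, q]ᵀ = [-30, -12]ᵀ.
Δ = 25·4 − 5² = 75.
p = ((-30)·4 − 5·(-12))/75 = -4/5; q = (25·(-12) − 5·(-30))/75 = -2.

p = -0.8000, q = -2.0000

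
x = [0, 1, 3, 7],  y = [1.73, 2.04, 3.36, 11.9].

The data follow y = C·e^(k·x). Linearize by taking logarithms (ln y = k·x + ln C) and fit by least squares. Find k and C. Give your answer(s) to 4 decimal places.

With ln yᵢ as the transformed response and xᵢ as the regressor:
AᵀA = [[59.0000, 11.0000]; [11.0000, 4]], rhs = [21.6845, 4.9496]ᵀ  (here Σx = 11.0000, Σ(x)² = 59.0000, Σln y = 4.9496, Σx·ln y = 21.6845).
Δ = 59.0000·4 − (11.0000)² = 115.0000; k = (21.6845·4 − 11.0000·4.9496)/115.0000 = 0.28081, ln C = (59.0000·4.9496 − 11.0000·21.6845)/115.0000 = 0.46516, so C = exp(0.46516) = 1.59227.

k = 0.2808, C = 1.5923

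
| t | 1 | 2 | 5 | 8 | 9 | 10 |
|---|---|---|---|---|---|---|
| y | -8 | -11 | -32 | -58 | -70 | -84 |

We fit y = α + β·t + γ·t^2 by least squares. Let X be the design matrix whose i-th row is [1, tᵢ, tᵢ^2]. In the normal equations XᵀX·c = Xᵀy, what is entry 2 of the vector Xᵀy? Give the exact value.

-2124

Entry 2 ↔ basis t, so (Xᵀy)_{2} = Σᵢ (t)·yᵢ = (1)·(-8) + (2)·(-11) + (5)·(-32) + (8)·(-58) + (9)·(-70) + (10)·(-84) = -2124.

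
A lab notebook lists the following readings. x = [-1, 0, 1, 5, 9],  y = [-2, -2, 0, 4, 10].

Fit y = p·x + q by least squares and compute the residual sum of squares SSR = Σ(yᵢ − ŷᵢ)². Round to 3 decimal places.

SSR = 1.442

Normal-equation sums: Σx·x = 108, Σx = 14, Σ1 = 5.
Moment sums: Σx·y = 112, Σy = 10.
Normal equations: [[108, 14]; [14, 5]]·[p, q]ᵀ = [112, 10]ᵀ.
Δ = 108·5 − 14² = 344.
p = (112·5 − 14·10)/344 = 105/86; q = (108·10 − 14·112)/344 = -61/43.
Residuals: 55/86, -25/43, 17/86, -59/86, 37/86; SSR = 62/43.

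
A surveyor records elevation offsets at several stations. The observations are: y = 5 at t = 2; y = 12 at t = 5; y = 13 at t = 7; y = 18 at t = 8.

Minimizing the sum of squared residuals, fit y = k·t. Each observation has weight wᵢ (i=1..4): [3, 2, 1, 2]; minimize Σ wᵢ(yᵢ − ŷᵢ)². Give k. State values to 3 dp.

k = 2.213

The normal system XᵀWX·[k]ᵀ = XᵀWy is [[239]]·[k]ᵀ = [529]ᵀ.
Hence k = 529 / 239 ≈ 2.21339.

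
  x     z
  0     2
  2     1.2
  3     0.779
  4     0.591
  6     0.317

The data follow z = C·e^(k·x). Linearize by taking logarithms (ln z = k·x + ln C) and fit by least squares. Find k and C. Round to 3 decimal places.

k = -0.312, C = 2.065

With ln zᵢ as the transformed response and xᵢ as the regressor:
XᵀX = [[65.0000, 15.0000]; [15.0000, 5]], rhs = [-9.3815, -1.0491]ᵀ  (here Σx = 15.0000, Σ(x)² = 65.0000, Σln z = -1.0491, Σx·ln z = -9.3815).
Slope k = (n·Σx·ln z − Σx·Σln z)/(n·Σ(x)² − (Σx)²) = (5·-9.3815 − 15.0000·-1.0491)/100.0000 = -0.31171; ln C = (Σln z − k·Σx)/n = 0.72533, so C = exp(0.72533) = 2.06540.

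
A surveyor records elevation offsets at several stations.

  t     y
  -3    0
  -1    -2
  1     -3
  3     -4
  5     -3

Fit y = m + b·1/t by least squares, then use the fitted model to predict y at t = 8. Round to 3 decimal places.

ŷ = -2.493

Setting ∂/∂m … = 0 gives: 5·m + (1/5)·b = -12;  (1/5)·m + (509/225)·b = -44/15.
det = 5·(509/225) − (1/5)² = 2536/225.
m = ((-12)·(509/225) − (1/5)·(-44/15))/(2536/225) = -747/317; b = (5·(-44/15) − (1/5)·(-12))/(2536/225) = -345/317.
At t = 8: ŷ = (-747/317)·(1) + (-345/317)·(1/8) = -6321/2536.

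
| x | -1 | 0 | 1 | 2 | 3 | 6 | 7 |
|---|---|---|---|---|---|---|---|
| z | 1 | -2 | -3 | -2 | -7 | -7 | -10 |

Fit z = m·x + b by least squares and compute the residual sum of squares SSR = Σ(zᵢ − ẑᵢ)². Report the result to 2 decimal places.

With design matrix M, MᵀM = [[100, 18]; [18, 7]] and Mᵀz = [-141, -30]ᵀ.
Eliminating b: 7·(row 1) − 18·(row 2) gives 376·m = 7·(-141) − 18·(-30) = -447, so m = -447/376.
Then b = ((-30) − 18·(-447/376))/7 = -231/188.
Residuals: 391/376, -145/188, -219/376, 151/94, -829/376, 64/47, -169/376; SSR = 4329/376.

SSR = 11.51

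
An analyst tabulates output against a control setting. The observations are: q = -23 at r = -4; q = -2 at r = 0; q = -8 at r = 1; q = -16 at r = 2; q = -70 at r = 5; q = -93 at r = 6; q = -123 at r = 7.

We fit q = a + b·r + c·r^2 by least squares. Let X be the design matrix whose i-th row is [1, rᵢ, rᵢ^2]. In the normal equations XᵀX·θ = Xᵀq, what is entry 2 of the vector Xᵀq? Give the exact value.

Entry 2 ↔ basis r, so (Xᵀq)_{2} = Σᵢ (r)·qᵢ = (-4)·(-23) + (0)·(-2) + (1)·(-8) + (2)·(-16) + (5)·(-70) + (6)·(-93) + (7)·(-123) = -1717.

-1717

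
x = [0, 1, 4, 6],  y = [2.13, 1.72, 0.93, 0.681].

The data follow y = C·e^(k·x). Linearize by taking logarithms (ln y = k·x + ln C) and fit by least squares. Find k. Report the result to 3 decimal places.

k = -0.192

With ln yᵢ as the transformed response and xᵢ as the regressor:
XᵀX = [[53.0000, 11.0000]; [11.0000, 4]], rhs = [-2.0531, 0.8417]ᵀ  (here Σx = 11.0000, Σ(x)² = 53.0000, Σln y = 0.8417, Σx·ln y = -2.0531).
Δ = 53.0000·4 − (11.0000)² = 91.0000; k = (-2.0531·4 − 11.0000·0.8417)/91.0000 = -0.19199, ln C = (53.0000·0.8417 − 11.0000·-2.0531)/91.0000 = 0.73839.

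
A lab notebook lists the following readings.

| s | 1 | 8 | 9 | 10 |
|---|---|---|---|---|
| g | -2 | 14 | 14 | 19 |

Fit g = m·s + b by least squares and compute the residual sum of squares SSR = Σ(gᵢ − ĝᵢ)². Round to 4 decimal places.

SSR = 4.3300

From the data, Σs·s = 246, Σs = 28, Σ1 = 4.
Right-hand side: Σs·g = 426, Σg = 45.
Normal equations: [[246, 28]; [28, 4]]·[m, b]ᵀ = [426, 45]ᵀ.
Eliminating b: 4·(row 1) − 28·(row 2) gives 200·m = 4·426 − 28·45 = 444, so m = 111/50.
Then b = (45 − 28·(111/50))/4 = -429/100.
Residuals: 7/100, 53/100, -169/100, 109/100; SSR = 433/100.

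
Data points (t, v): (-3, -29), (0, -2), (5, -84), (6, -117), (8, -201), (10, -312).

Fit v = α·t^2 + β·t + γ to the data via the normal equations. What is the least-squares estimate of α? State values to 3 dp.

α = -3.004

MᵀM·[α, β, γ]ᵀ = Mᵀv reads: 16098·α + 1826·β + 234·γ = -50637;  1826·α + 234·β + 26·γ = -5763;  234·α + 26·β + 6·γ = -745.
(Σt^2·t^2 = 16098, Σt^2·t = 1826, Σt^2 = 234, Σt·t = 234, Σt = 26, Σ1 = 6, Σt^2·v = -50637, Σt·v = -5763, Σv = -745.)
Inverting the 3×3 Gram matrix, [α, β, γ]ᵀ = [-30025/9996, -2627/3332, -9011/2499]ᵀ.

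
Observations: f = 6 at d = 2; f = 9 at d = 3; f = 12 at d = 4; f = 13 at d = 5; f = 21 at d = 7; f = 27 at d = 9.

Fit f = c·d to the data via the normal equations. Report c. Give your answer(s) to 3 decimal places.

c = 2.946

The normal equations are: 184·c = 542.
c = 542/184 = 2.94565.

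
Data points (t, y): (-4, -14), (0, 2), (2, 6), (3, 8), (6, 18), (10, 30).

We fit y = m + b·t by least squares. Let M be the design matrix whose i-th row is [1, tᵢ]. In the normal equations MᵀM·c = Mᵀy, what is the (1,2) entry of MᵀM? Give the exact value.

17

Row 1 ↔ basis 1, column 2 ↔ basis t, so (MᵀM)_{1,2} = Σᵢ t = (1)·(-4) + (1)·(0) + (1)·(2) + (1)·(3) + (1)·(6) + (1)·(10) = 17.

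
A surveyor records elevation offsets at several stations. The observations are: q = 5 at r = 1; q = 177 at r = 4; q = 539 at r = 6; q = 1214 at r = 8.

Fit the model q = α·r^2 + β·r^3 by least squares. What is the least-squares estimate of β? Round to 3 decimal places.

β = 1.988

Compute the Gram sums: Σr^2·r^2 = 5649, Σr^2·r^3 = 41569, Σr^3·r^3 = 312897.
And Σr^2·q = 99937, Σr^3·q = 749325.
det = 5649·312897 − 41569² = 39573392.
α = (99937·312897 − 41569·749325)/39573392 = 30324141/9893348; β = (5649·749325 − 41569·99937)/39573392 = 19663943/9893348.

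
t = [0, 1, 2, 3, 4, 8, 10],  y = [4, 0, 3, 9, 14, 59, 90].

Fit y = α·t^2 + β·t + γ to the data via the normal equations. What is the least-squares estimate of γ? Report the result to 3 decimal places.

γ = 1.975

With design matrix X, XᵀX = [[14450, 1612, 194]; [1612, 194, 28]; [194, 28, 7]] and Xᵀy = [13093, 1461, 179]ᵀ.
Inverting the 3×3 Gram matrix, [α, β, γ]ᵀ = [14005/14358, -12335/14358, 4726/2393]ᵀ.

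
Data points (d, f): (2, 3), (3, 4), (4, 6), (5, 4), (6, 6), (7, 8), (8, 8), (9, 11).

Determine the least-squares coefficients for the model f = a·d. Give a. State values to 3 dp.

a = 1.116

MᵀM·[a]ᵀ = Mᵀf reads: 284·a = 317.
Hence a = 317 / 284 ≈ 1.1162.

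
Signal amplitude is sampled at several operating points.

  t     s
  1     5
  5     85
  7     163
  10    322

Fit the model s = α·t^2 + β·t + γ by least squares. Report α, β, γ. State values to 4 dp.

Normal-equation sums: Σt^2·t^2 = 13027, Σt^2·t = 1469, Σt^2 = 175, Σt·t = 175, Σt = 23, Σ1 = 4.
And Σt^2·s = 42317, Σt·s = 4791, Σs = 575.
Inverting the 3×3 Gram matrix, [α, β, γ]ᵀ = [7759/2577, 1838/859, -718/2577]ᵀ.

α = 3.0109, β = 2.1397, γ = -0.2786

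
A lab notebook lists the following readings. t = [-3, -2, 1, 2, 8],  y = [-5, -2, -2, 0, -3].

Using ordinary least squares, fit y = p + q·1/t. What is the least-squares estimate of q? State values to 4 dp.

q = 1.4598

Entries of AᵀA: Σ1 = 5, Σ1/t = 19/24, Σ1/t·1/t = 937/576.
And Σy = -12, Σ1/t·y = 7/24.
Normal equations: [[5, 19/24]; [19/24, 937/576]]·[p, q]ᵀ = [-12, 7/24]ᵀ.
det = 5·(937/576) − (19/24)² = 1081/144.
p = ((-12)·(937/576) − (19/24)·(7/24))/(1081/144) = -11377/4324; q = (5·(7/24) − (19/24)·(-12))/(1081/144) = 1578/1081.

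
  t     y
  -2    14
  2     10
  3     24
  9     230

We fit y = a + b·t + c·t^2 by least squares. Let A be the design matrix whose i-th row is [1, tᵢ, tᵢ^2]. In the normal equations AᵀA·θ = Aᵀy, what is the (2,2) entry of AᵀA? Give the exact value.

98

Row 2 ↔ basis t, column 2 ↔ basis t, so (AᵀA)_{2,2} = Σᵢ (t)·(t) = (-2)·(-2) + (2)·(2) + (3)·(3) + (9)·(9) = 98.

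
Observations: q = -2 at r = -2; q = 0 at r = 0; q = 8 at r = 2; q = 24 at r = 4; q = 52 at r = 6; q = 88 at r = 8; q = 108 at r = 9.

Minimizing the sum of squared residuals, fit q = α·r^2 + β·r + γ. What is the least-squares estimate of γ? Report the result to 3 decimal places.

From the data, Σr^2·r^2 = 12241, Σr^2·r = 1521, Σr^2 = 205, Σr·r = 205, Σr = 27, Σ1 = 7.
Right-hand side: Σr^2·q = 16660, Σr·q = 2104, Σq = 278.
Inverting the 3×3 Gram matrix, [α, β, γ]ᵀ = [184997/167601, 124981/55867, -207824/167601]ᵀ.

γ = -1.240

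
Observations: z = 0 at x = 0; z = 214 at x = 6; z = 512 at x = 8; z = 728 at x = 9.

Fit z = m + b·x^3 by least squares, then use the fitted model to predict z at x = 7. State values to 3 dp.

With design matrix M, MᵀM = [[4, 1457]; [1457, 840241]] and Mᵀz = [1454, 839080]ᵀ.
Determinant 4·840241 − 1457² = 1238115.
m = (1454·840241 − 1457·839080)/1238115 = -276382/412705; b = (4·839080 − 1457·1454)/1238115 = 412614/412705.
At x = 7: ẑ = (-276382/412705)·(1) + (412614/412705)·(343) = 28250044/82541.

ẑ = 342.255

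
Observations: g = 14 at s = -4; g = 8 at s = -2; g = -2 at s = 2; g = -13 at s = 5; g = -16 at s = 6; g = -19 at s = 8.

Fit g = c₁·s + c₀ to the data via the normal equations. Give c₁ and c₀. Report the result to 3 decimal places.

Entries of MᵀM: Σs·s = 149, Σs = 15, Σ1 = 6.
Right-hand side: Σs·g = -389, Σg = -28.
Δ = 149·6 − 15² = 669.
c₁ = ((-389)·6 − 15·(-28))/669 = -638/223; c₀ = (149·(-28) − 15·(-389))/669 = 1663/669.

c₁ = -2.861, c₀ = 2.486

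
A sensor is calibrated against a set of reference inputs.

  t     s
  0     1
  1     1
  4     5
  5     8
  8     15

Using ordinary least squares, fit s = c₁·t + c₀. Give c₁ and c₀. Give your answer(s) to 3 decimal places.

The normal equations are: 106·c₁ + 18·c₀ = 181;  18·c₁ + 5·c₀ = 30.
(Σt·t = 106, Σt = 18, Σ1 = 5, Σt·s = 181, Σs = 30.)
det = 106·5 − 18² = 206.
c₁ = (181·5 − 18·30)/206 = 365/206; c₀ = (106·30 − 18·181)/206 = -39/103.

c₁ = 1.772, c₀ = -0.379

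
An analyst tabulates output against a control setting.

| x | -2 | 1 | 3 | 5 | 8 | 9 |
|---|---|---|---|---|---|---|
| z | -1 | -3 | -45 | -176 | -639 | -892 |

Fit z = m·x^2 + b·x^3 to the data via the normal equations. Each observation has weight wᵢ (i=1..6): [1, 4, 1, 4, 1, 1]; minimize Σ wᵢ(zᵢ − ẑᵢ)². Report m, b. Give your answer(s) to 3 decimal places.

From the data, Σwᵢ·x^2·x^2 = 13258, Σwᵢ·x^2·x^3 = 104532, Σwᵢ·x^3·x^3 = 856882.
For AᵀWz: Σwᵢ·x^2·z = -131169, Σwᵢ·x^3·z = -1066655.
So AᵀWA·[m, b]ᵀ = AᵀWz: [[13258, 104532]; [104532, 856882]]·[m, b]ᵀ = [-131169, -1066655]ᵀ.
Δ = 13258·856882 − 104532² = 433602532.
m = ((-131169)·856882 − 104532·(-1066655))/433602532 = -448387299/216801266; b = (13258·(-1066655) − 104532·(-131169))/433602532 = -215177041/216801266.

m = -2.068, b = -0.993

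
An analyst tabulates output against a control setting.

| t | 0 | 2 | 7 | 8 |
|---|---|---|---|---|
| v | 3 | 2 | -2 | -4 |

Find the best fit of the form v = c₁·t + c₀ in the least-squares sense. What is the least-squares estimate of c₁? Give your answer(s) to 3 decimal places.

Compute the Gram sums: Σt·t = 117, Σt = 17, Σ1 = 4.
And Σt·v = -42, Σv = -1.
Eliminating c₀: 4·(row 1) − 17·(row 2) gives 179·c₁ = 4·(-42) − 17·(-1) = -151, so c₁ = -151/179.
Then c₀ = ((-1) − 17·(-151/179))/4 = 597/179.

c₁ = -0.844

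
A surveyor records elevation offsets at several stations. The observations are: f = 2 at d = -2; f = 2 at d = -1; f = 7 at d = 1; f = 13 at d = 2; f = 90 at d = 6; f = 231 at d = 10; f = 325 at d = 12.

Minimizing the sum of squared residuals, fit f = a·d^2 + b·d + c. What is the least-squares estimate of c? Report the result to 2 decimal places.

c = 0.94

Entries of AᵀA: Σd^2·d^2 = 32066, Σd^2·d = 2944, Σd^2 = 290, Σd·d = 290, Σd = 28, Σ1 = 7.
For Aᵀf: Σd^2·f = 73209, Σd·f = 6777, Σf = 670.
Solving the 3×3 system (Gaussian elimination) gives a = 911613/450974, b = 1243387/450974, c = 212141/225487.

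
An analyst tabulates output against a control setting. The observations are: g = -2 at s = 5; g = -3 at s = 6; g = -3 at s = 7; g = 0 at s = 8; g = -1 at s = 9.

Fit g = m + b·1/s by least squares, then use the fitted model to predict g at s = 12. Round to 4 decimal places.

Sums needed: Σ1 = 5, Σ1/s = 1879/2520, Σ1/s·1/s = 737641/6350400.
Right-hand side: Σg = -9, Σ1/s·g = -907/630.
Eliminating b: (737641/6350400)·(row 1) − (1879/2520)·(row 2) gives (39391/1587600)·m = (737641/6350400)·(-9) − (1879/2520)·(-907/630) = 178243/6350400, so m = 178243/157564.
Then b = ((-907/630) − (1879/2520)·(178243/157564))/(737641/6350400) = -774270/39391.
At s = 12: ĝ = (178243/157564)·(1) + (-774270/39391)·(1/12) = -79847/157564.

ĝ = -0.5068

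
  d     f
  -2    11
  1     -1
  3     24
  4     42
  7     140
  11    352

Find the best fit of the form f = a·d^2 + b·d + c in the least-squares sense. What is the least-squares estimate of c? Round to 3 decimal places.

c = -2.425

The normal system MᵀM·[a, b, c]ᵀ = Mᵀf is [[17396, 1758, 200]; [1758, 200, 24]; [200, 24, 6]]·[a, b, c]ᵀ = [50383, 5069, 568]ᵀ.
Solving the 3×3 system (Gaussian elimination) gives a = 886859/297130, b = -178253/297130, c = -360324/148565.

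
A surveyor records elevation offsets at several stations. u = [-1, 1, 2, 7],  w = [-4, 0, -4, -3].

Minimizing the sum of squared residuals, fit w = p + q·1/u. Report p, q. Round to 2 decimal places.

p = -3.00, q = 1.54

Sums needed: Σ1 = 4, Σ1/u = 9/14, Σ1/u·1/u = 445/196.
And Σw = -11, Σ1/u·w = 11/7.
Normal equations: [[4, 9/14]; [9/14, 445/196]]·[p, q]ᵀ = [-11, 11/7]ᵀ.
Eliminating q: (445/196)·(row 1) − (9/14)·(row 2) gives (1699/196)·p = (445/196)·(-11) − (9/14)·(11/7) = -5093/196, so p = -5093/1699.
Then q = ((11/7) − (9/14)·(-5093/1699))/(445/196) = 2618/1699.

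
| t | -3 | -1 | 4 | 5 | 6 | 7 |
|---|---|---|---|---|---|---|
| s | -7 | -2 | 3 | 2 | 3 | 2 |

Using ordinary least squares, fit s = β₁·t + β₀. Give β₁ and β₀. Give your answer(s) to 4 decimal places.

β₁ = 0.9024, β₀ = -2.5407

The normal equations are: 136·β₁ + 18·β₀ = 77;  18·β₁ + 6·β₀ = 1.
Eliminating β₀: 6·(row 1) − 18·(row 2) gives 492·β₁ = 6·77 − 18·1 = 444, so β₁ = 37/41.
Then β₀ = (1 − 18·(37/41))/6 = -625/246.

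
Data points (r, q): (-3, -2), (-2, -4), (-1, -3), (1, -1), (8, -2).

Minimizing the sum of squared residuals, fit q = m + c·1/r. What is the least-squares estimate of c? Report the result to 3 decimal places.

AᵀA·[m, c]ᵀ = Aᵀq reads: 5·m + (-17/24)·c = -12;  (-17/24)·m + (1369/576)·c = 53/12.
(Σ1 = 5, Σ1/r = -17/24, Σ1/r·1/r = 1369/576, Σq = -12, Σ1/r·q = 53/12.)
Eliminating c: (1369/576)·(row 1) − (-17/24)·(row 2) gives (1639/144)·m = (1369/576)·(-12) − (-17/24)·(53/12) = -7313/288, so m = -7313/3278.
Then c = ((53/12) − (-17/24)·(-7313/3278))/(1369/576) = 1956/1639.

c = 1.193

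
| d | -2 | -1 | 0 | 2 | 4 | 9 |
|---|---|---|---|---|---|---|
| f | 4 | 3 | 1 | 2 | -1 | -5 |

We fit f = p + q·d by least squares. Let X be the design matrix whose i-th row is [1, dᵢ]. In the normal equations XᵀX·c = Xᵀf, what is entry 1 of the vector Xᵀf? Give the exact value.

Entry 1 ↔ basis 1, so (Xᵀf)_{1} = Σᵢ fᵢ = (1)·(4) + (1)·(3) + (1)·(1) + (1)·(2) + (1)·(-1) + (1)·(-5) = 4.

4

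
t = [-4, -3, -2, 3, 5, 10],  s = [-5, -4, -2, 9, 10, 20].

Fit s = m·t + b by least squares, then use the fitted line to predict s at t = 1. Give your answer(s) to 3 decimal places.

ŝ = 3.760

Compute the Gram sums: Σt·t = 163, Σt = 9, Σ1 = 6.
And Σt·s = 313, Σs = 28.
Eliminating b: 6·(row 1) − 9·(row 2) gives 897·m = 6·313 − 9·28 = 1626, so m = 542/299.
Then b = (28 − 9·(542/299))/6 = 1747/897.
At t = 1: ŝ = (542/299)·(1) + (1747/897)·(1) = 3373/897.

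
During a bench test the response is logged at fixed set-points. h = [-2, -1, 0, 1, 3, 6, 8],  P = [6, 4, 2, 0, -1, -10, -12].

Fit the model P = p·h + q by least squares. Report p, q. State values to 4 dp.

p = -1.8276, q = 2.3448

Forming AᵀA = [[115, 15]; [15, 7]] and AᵀP = [-175, -11]ᵀ gives AᵀA·[p, q]ᵀ = AᵀP.
Eliminating q: 7·(row 1) − 15·(row 2) gives 580·p = 7·(-175) − 15·(-11) = -1060, so p = -53/29.
Then q = ((-11) − 15·(-53/29))/7 = 68/29.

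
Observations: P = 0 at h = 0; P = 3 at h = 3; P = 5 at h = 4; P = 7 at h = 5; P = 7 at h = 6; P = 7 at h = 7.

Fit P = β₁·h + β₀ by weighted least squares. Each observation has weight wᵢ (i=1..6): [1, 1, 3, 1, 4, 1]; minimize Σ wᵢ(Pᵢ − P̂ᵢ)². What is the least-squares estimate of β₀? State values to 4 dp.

β₀ = 0.3042

Entries of XᵀWX: Σwᵢ·h·h = 275, Σwᵢ·h = 51, Σwᵢ·1 = 11.
And Σwᵢ·h·P = 321, Σwᵢ·P = 60.
XᵀWX·[β₁, β₀]ᵀ = XᵀWP becomes [[275, 51]; [51, 11]]·[β₁, β₀]ᵀ = [321, 60]ᵀ.
Δ = 275·11 − 51² = 424.
β₁ = (321·11 − 51·60)/424 = 471/424; β₀ = (275·60 − 51·321)/424 = 129/424.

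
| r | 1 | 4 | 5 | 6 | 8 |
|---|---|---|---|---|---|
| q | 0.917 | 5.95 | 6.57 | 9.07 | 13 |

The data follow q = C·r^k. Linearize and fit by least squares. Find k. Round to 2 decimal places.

k = 1.27

Taking logs, ln q = k·ln r + ln C, so regress ln q on ln r.
Σln r = 6.8669, Σ(ln r)² = 12.0466, Σln q = 8.3492, Σln r·ln q = 14.7865.
Equations: 12.0466·k + 6.8669·ln C = 14.7865;  6.8669·k + 5·ln C = 8.3492.
Slope k = (n·Σln r·ln q − Σln r·Σln q)/(n·Σ(ln r)² − (Σln r)²) = (5·14.7865 − 6.8669·8.3492)/13.0781 = 1.26925; ln C = (Σln q − k·Σln r)/n = -0.07334.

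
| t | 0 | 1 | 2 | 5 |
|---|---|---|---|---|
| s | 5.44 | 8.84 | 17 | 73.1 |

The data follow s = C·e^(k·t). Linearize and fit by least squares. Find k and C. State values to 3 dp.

k = 0.522, C = 5.504

Linearized form: ln s = k·t + ln C. From the 4 transformed points,
AᵀA = [[30.0000, 8.0000]; [8.0000, 4]], rhs = [29.3049, 10.9981]ᵀ  (here Σt = 8.0000, Σ(t)² = 30.0000, Σln s = 10.9981, Σt·ln s = 29.3049).
Slope k = (n·Σt·ln s − Σt·Σln s)/(n·Σ(t)² − (Σt)²) = (4·29.3049 − 8.0000·10.9981)/56.0000 = 0.52205; ln C = (Σln s − k·Σt)/n = 1.70544, so C = exp(1.70544) = 5.50378.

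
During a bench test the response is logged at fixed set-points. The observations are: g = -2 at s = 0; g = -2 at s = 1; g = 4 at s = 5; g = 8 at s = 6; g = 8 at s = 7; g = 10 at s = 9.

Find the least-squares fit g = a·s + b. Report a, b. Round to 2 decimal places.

Entries of AᵀA: Σs·s = 192, Σs = 28, Σ1 = 6.
Moment sums: Σs·g = 212, Σg = 26.
AᵀA·[a, b]ᵀ = Aᵀg becomes [[192, 28]; [28, 6]]·[a, b]ᵀ = [212, 26]ᵀ.
Determinant 192·6 − 28² = 368.
a = (212·6 − 28·26)/368 = 34/23; b = (192·26 − 28·212)/368 = -59/23.

a = 1.48, b = -2.57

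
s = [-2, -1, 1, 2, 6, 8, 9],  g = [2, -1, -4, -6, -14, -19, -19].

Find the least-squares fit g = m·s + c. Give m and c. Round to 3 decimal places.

Normal-equation sums: Σs·s = 191, Σs = 23, Σ1 = 7.
Moment sums: Σs·g = -426, Σg = -61.
Normal equations: [[191, 23]; [23, 7]]·[m, c]ᵀ = [-426, -61]ᵀ.
Δ = 191·7 − 23² = 808.
m = ((-426)·7 − 23·(-61))/808 = -1579/808; c = (191·(-61) − 23·(-426))/808 = -1853/808.

m = -1.954, c = -2.293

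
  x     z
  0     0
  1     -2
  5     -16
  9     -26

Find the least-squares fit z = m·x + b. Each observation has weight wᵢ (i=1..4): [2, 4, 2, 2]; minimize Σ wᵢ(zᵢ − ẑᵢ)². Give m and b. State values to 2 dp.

Entries of AᵀWA: Σwᵢ·x·x = 216, Σwᵢ·x = 32, Σwᵢ·1 = 10.
Moment sums: Σwᵢ·x·z = -636, Σwᵢ·z = -92.
Determinant 216·10 − 32² = 1136.
m = ((-636)·10 − 32·(-92))/1136 = -427/142; b = (216·(-92) − 32·(-636))/1136 = 30/71.

m = -3.01, b = 0.42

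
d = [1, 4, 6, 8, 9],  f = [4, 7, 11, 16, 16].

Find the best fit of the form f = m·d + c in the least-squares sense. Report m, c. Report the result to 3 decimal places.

Forming AᵀA = [[198, 28]; [28, 5]] and Aᵀf = [370, 54]ᵀ gives AᵀA·[m, c]ᵀ = Aᵀf.
det = 198·5 − 28² = 206.
m = (370·5 − 28·54)/206 = 169/103; c = (198·54 − 28·370)/206 = 166/103.

m = 1.641, c = 1.612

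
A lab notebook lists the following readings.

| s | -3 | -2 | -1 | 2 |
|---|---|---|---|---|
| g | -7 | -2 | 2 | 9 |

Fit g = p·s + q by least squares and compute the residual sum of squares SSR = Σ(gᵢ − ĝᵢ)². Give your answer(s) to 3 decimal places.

XᵀX·[p, q]ᵀ = Xᵀg reads: 18·p + (-4)·q = 41;  (-4)·p + 4·q = 2.
(Σs·s = 18, Σs = -4, Σ1 = 4, Σs·g = 41, Σg = 2.)
Determinant 18·4 − (-4)² = 56.
p = (41·4 − (-4)·2)/56 = 43/14; q = (18·2 − (-4)·41)/56 = 25/7.
Residuals: -19/14, 4/7, 3/2, -5/7; SSR = 69/14.

SSR = 4.929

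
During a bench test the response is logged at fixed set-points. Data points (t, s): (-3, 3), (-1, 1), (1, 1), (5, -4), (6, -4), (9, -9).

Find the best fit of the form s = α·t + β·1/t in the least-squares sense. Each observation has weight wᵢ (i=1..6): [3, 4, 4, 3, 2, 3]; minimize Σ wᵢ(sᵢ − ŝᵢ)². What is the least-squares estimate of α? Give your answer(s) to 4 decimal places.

α = -0.9310

The normal system XᵀWX·[α, β]ᵀ = XᵀWs is [[425, 19]; [19, 11537/1350]]·[α, β]ᵀ = [-378, -146/15]ᵀ.
det = 425·(11537/1350) − 19² = 176635/54.
α = ((-378)·(11537/1350) − 19·(-146/15))/(176635/54) = -4111326/4415875; β = (425·(-146/15) − 19·(-378))/(176635/54) = 164448/176635.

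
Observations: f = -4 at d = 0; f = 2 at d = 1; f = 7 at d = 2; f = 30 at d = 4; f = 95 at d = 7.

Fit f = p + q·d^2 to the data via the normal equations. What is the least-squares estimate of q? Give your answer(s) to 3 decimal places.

q = 1.975

The normal system AᵀA·[p, q]ᵀ = Aᵀf is [[5, 70]; [70, 2674]]·[p, q]ᵀ = [130, 5165]ᵀ.
Eliminating q: 2674·(row 1) − 70·(row 2) gives 8470·p = 2674·130 − 70·5165 = -13930, so p = -199/121.
Then q = (5165 − 70·(-199/121))/2674 = 3345/1694.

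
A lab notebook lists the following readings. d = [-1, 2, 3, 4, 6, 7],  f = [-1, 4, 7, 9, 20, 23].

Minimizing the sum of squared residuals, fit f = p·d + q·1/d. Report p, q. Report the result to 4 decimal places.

XᵀX·[p, q]ᵀ = Xᵀf reads: 115·p + 6·q = 347;  6·p + (10385/7056)·q = 1193/84.
Δ = 115·(10385/7056) − 6² = 940259/7056.
p = (347·(10385/7056) − 6·(1193/84))/(940259/7056) = 3002323/940259; q = (115·(1193/84) − 6·347)/(940259/7056) = -3166212/940259.

p = 3.1931, q = -3.3674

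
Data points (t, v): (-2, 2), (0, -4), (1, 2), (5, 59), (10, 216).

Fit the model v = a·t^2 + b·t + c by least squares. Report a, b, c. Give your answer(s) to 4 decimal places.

a = 1.9578, b = 2.2774, c = -2.2806

MᵀM·[a, b, c]ᵀ = Mᵀv reads: 10642·a + 1118·b + 130·c = 23085;  1118·a + 130·b + 14·c = 2453;  130·a + 14·b + 5·c = 275.
(Σt^2·t^2 = 10642, Σt^2·t = 1118, Σt^2 = 130, Σt·t = 130, Σt = 14, Σ1 = 5, Σt^2·v = 23085, Σt·v = 2453, Σv = 275.)
Solving the 3×3 system (Gaussian elimination) gives a = 222395/113592, b = 258695/113592, c = -10794/4733.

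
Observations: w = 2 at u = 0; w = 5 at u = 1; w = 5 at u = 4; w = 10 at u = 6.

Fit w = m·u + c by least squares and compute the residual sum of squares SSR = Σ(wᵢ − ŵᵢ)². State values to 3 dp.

SSR = 6.615

MᵀM·[m, c]ᵀ = Mᵀw reads: 53·m + 11·c = 85;  11·m + 4·c = 22.
Δ = 53·4 − 11² = 91.
m = (85·4 − 11·22)/91 = 14/13; c = (53·22 − 11·85)/91 = 33/13.
Residuals: -7/13, 18/13, -24/13, 1; SSR = 86/13.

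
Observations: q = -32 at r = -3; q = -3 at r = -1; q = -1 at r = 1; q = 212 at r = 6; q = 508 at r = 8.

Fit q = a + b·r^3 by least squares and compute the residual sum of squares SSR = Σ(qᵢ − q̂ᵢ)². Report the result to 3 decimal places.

Forming AᵀA = [[5, 701]; [701, 309531]] and Aᵀq = [684, 306754]ᵀ gives AᵀA·[a, b]ᵀ = Aᵀq.
Δ = 5·309531 − 701² = 1056254.
a = (684·309531 − 701·306754)/1056254 = -1657675/528127; b = (5·306754 − 701·684)/1056254 = 527143/528127.
Residuals: -1009528/528127, 600437/528127, 602405/528127, -242289/528127, 48975/528127; SSR = 3415212/528127.

SSR = 6.467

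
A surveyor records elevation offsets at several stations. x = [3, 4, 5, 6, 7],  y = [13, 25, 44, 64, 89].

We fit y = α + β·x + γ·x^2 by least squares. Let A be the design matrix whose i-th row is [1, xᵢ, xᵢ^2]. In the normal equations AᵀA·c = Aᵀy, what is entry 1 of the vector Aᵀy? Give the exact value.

Entry 1 ↔ basis 1, so (Aᵀy)_{1} = Σᵢ yᵢ = (1)·(13) + (1)·(25) + (1)·(44) + (1)·(64) + (1)·(89) = 235.

235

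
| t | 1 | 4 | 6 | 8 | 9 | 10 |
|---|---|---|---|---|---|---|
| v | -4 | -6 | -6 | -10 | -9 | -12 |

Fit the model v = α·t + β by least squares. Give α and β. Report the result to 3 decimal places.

Normal-equation sums: Σt·t = 298, Σt = 38, Σ1 = 6.
And Σt·v = -345, Σv = -47.
Determinant 298·6 − 38² = 344.
α = ((-345)·6 − 38·(-47))/344 = -71/86; β = (298·(-47) − 38·(-345))/344 = -112/43.

α = -0.826, β = -2.605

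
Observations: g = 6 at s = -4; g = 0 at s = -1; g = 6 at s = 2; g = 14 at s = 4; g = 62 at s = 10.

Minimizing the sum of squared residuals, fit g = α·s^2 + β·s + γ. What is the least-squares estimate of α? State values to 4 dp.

Normal-equation sums: Σs^2·s^2 = 10529, Σs^2·s = 1007, Σs^2 = 137, Σs·s = 137, Σs = 11, Σ1 = 5.
For Mᵀg: Σs^2·g = 6544, Σs·g = 664, Σg = 88.
MᵀM·[α, β, γ]ᵀ = Mᵀg becomes [[10529, 1007, 137]; [1007, 137, 11]; [137, 11, 5]]·[α, β, γ]ᵀ = [6544, 664, 88]ᵀ.
Solving the 3×3 system (Gaussian elimination) gives α = 1554/3083, β = 3136/3083, γ = 4782/3083.

α = 0.5041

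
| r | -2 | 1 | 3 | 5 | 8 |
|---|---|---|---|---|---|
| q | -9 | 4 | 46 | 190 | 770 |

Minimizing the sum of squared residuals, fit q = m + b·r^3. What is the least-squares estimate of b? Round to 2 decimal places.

b = 1.50

Entries of MᵀM: Σ1 = 5, Σr^3 = 657, Σr^3·r^3 = 278563.
And Σq = 1001, Σr^3·q = 419308.
Normal equations: [[5, 657]; [657, 278563]]·[m, b]ᵀ = [1001, 419308]ᵀ.
Δ = 5·278563 − 657² = 961166.
m = (1001·278563 − 657·419308)/961166 = 3356207/961166; b = (5·419308 − 657·1001)/961166 = 1438883/961166.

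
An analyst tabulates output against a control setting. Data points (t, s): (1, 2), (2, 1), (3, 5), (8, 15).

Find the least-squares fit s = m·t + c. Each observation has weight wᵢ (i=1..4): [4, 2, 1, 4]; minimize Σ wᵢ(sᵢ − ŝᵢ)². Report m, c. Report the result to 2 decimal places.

m = 1.96, c = -0.86

The normal system XᵀWX·[m, c]ᵀ = XᵀWs is [[277, 43]; [43, 11]]·[m, c]ᵀ = [507, 75]ᵀ.
det = 277·11 − 43² = 1198.
m = (507·11 − 43·75)/1198 = 1176/599; c = (277·75 − 43·507)/1198 = -513/599.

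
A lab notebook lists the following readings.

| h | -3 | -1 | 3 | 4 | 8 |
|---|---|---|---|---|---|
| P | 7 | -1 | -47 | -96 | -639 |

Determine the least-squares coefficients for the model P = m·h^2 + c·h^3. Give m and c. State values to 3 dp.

m = -2.147, c = -0.980

The normal equations are: 4515·m + 33791·c = -42793;  33791·m + 267699·c = -334769.
Eliminating c: 267699·(row 1) − 33791·(row 2) gives 66829304·m = 267699·(-42793) − 33791·(-334769) = -143464028, so m = -35866007/16707326.
Then c = ((-334769) − 33791·(-35866007/16707326))/267699 = -16365943/16707326.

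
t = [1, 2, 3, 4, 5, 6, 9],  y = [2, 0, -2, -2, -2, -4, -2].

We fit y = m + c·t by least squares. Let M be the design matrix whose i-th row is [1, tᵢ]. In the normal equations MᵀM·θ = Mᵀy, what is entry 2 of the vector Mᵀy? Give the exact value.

Entry 2 ↔ basis t, so (Mᵀy)_{2} = Σᵢ (t)·yᵢ = (1)·(2) + (2)·(0) + (3)·(-2) + (4)·(-2) + (5)·(-2) + (6)·(-4) + (9)·(-2) = -64.

-64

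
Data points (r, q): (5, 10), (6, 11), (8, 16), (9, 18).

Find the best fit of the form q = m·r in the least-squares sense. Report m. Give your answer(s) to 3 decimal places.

m = 1.971

Forming MᵀM = [[206]] and Mᵀq = [406]ᵀ gives MᵀM·[m]ᵀ = Mᵀq.
Hence m = 406 / 206 ≈ 1.97087.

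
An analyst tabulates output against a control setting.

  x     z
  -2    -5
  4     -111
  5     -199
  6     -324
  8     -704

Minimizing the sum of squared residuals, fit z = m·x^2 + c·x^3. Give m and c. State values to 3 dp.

The normal system MᵀM·[m, c]ᵀ = Mᵀz is [[6289, 44661]; [44661, 328585]]·[m, c]ᵀ = [-63491, -462371]ᵀ.
Δ = 6289·328585 − 44661² = 71866144.
m = ((-63491)·328585 − 44661·(-462371))/71866144 = -53059751/17966536; c = (6289·(-462371) − 44661·(-63491))/71866144 = -18069917/17966536.

m = -2.953, c = -1.006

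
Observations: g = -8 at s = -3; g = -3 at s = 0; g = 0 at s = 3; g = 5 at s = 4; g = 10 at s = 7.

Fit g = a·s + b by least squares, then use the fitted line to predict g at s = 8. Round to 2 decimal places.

ĝ = 11.18

The normal equations are: 83·a + 11·b = 114;  11·a + 5·b = 4.
(Σs·s = 83, Σs = 11, Σ1 = 5, Σs·g = 114, Σg = 4.)
Determinant 83·5 − 11² = 294.
a = (114·5 − 11·4)/294 = 263/147; b = (83·4 − 11·114)/294 = -461/147.
At s = 8: ĝ = (263/147)·(8) + (-461/147)·(1) = 1643/147.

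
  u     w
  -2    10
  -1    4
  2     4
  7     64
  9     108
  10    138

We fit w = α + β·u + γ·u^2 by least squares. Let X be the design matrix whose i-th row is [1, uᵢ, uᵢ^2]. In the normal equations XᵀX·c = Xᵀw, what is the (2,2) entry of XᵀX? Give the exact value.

239

Row 2 ↔ basis u, column 2 ↔ basis u, so (XᵀX)_{2,2} = Σᵢ (u)·(u) = (-2)·(-2) + (-1)·(-1) + (2)·(2) + (7)·(7) + (9)·(9) + (10)·(10) = 239.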